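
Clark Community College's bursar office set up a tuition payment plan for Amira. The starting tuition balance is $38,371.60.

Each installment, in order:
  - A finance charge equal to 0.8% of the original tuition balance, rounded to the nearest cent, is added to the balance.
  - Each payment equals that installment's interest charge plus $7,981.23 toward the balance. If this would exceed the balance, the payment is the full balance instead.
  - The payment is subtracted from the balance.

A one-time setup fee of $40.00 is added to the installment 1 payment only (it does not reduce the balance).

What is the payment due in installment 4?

$8,288.20

Installment 1: $38,371.60 +$306.97 interest = $38,678.57; pay $8,288.20 (+ $40.00 fee) → $30,390.37
Installment 2: $30,390.37 +$306.97 interest = $30,697.34; pay $8,288.20 → $22,409.14
Installment 3: $22,409.14 +$306.97 interest = $22,716.11; pay $8,288.20 → $14,427.91
Installment 4: $14,427.91 +$306.97 interest = $14,734.88; pay $8,288.20 → $6,446.68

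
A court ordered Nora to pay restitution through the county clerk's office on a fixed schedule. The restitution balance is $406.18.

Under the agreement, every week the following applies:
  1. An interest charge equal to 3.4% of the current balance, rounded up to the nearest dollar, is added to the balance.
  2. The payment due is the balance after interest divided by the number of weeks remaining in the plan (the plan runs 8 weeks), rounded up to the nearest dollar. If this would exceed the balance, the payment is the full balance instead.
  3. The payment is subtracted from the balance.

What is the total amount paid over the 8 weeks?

# | Opening | Interest | Payment | End bal
1 | $406.18 | $14.00 | $53.00 | $367.18
2 | $367.18 | $13.00 | $55.00 | $325.18
3 | $325.18 | $12.00 | $57.00 | $280.18
4 | $280.18 | $10.00 | $59.00 | $231.18
5 | $231.18 | $8.00 | $60.00 | $179.18
6 | $179.18 | $7.00 | $63.00 | $123.18
7 | $123.18 | $5.00 | $65.00 | $63.18
8 | $63.18 | $3.00 | $66.18 | $0.00
Total paid: $478.18

$478.18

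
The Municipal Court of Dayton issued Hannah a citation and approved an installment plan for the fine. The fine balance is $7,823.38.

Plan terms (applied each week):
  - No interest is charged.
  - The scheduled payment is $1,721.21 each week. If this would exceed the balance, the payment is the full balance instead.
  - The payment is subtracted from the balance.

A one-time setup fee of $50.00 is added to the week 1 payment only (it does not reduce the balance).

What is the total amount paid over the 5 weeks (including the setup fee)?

$7,873.38

# | Opening | Payment | Fee | End bal
1 | $7,823.38 | $1,721.21 | $50.00 | $6,102.17
2 | $6,102.17 | $1,721.21 | — | $4,380.96
3 | $4,380.96 | $1,721.21 | — | $2,659.75
4 | $2,659.75 | $1,721.21 | — | $938.54
5 | $938.54 | $938.54 | — | $0.00
Total paid: $7,873.38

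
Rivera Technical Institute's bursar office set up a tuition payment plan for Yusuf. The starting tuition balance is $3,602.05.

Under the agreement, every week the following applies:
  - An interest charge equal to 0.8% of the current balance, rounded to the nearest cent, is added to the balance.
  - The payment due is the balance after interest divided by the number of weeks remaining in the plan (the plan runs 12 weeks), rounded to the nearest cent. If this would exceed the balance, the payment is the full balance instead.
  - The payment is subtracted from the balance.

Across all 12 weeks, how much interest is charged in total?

$192.92

# | Opening | Interest | Payment | End bal
1 | $3,602.05 | $28.82 | $302.57 | $3,328.30
2 | $3,328.30 | $26.63 | $304.99 | $3,049.94
3 | $3,049.94 | $24.40 | $307.43 | $2,766.91
4 | $2,766.91 | $22.14 | $309.89 | $2,479.16
5 | $2,479.16 | $19.83 | $312.37 | $2,186.62
6 | $2,186.62 | $17.49 | $314.87 | $1,889.24
7 | $1,889.24 | $15.11 | $317.39 | $1,586.96
8 | $1,586.96 | $12.70 | $319.93 | $1,279.73
9 | $1,279.73 | $10.24 | $322.49 | $967.48
10 | $967.48 | $7.74 | $325.07 | $650.15
11 | $650.15 | $5.20 | $327.68 | $327.67
12 | $327.67 | $2.62 | $330.29 | $0.00
Total interest: $28.82 + $26.63 + $24.40 + $22.14 + $19.83 + $17.49 + $15.11 + $12.70 + $10.24 + $7.74 + $5.20 + $2.62 = $192.92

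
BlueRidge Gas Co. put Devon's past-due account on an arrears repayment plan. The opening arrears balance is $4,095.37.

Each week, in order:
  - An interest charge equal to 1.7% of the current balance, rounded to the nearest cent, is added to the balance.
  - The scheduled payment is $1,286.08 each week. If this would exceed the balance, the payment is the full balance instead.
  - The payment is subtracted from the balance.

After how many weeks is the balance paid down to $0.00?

4

Week 1: $4,095.37 +$69.62 interest = $4,164.99; pay $1,286.08 → $2,878.91
Week 2: $2,878.91 +$48.94 interest = $2,927.85; pay $1,286.08 → $1,641.77
Week 3: $1,641.77 +$27.91 interest = $1,669.68; pay $1,286.08 → $383.60
Week 4: $383.60 +$6.52 interest = $390.12; pay $390.12 → $0.00
Balance reaches $0.00 in week 4.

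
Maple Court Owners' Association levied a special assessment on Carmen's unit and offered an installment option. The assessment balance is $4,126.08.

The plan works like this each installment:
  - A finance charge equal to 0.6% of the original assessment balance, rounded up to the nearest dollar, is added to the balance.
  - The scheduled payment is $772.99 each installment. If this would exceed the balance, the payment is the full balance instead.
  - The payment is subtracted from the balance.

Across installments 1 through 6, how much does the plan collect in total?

# | Opening | Interest | Payment | End bal
1 | $4,126.08 | $25.00 | $772.99 | $3,378.09
2 | $3,378.09 | $25.00 | $772.99 | $2,630.10
3 | $2,630.10 | $25.00 | $772.99 | $1,882.11
4 | $1,882.11 | $25.00 | $772.99 | $1,134.12
5 | $1,134.12 | $25.00 | $772.99 | $386.13
6 | $386.13 | $25.00 | $411.13 | $0.00
Total paid: $4,276.08

$4,276.08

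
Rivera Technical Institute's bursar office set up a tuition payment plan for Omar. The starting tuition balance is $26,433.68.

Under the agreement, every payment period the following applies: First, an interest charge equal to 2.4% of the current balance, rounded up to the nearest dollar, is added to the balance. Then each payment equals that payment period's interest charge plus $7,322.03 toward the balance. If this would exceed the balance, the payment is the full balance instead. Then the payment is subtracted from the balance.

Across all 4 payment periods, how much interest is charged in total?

$1,485.00

Payment period 1: opening $26,433.68; interest $635.00 → $27,068.68; payment $7,957.03; balance $19,111.65
Payment period 2: opening $19,111.65; interest $459.00 → $19,570.65; payment $7,781.03; balance $11,789.62
Payment period 3: opening $11,789.62; interest $283.00 → $12,072.62; payment $7,605.03; balance $4,467.59
Payment period 4: opening $4,467.59; interest $108.00 → $4,575.59; payment $4,575.59; balance $0.00
Total interest: $635.00 + $459.00 + $283.00 + $108.00 = $1,485.00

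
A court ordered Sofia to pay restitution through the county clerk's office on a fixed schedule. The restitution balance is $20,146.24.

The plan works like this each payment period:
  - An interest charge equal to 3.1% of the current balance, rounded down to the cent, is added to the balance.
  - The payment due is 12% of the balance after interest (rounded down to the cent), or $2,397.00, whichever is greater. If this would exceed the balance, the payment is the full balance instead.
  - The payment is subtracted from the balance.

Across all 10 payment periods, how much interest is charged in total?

$3,526.57

Payment period 1: $20,146.24 +$624.53 interest = $20,770.77; pay $2,492.49 → $18,278.28
Payment period 2: $18,278.28 +$566.62 interest = $18,844.90; pay $2,397.00 → $16,447.90
Payment period 3: $16,447.90 +$509.88 interest = $16,957.78; pay $2,397.00 → $14,560.78
Payment period 4: $14,560.78 +$451.38 interest = $15,012.16; pay $2,397.00 → $12,615.16
Payment period 5: $12,615.16 +$391.06 interest = $13,006.22; pay $2,397.00 → $10,609.22
Payment period 6: $10,609.22 +$328.88 interest = $10,938.10; pay $2,397.00 → $8,541.10
Payment period 7: $8,541.10 +$264.77 interest = $8,805.87; pay $2,397.00 → $6,408.87
Payment period 8: $6,408.87 +$198.67 interest = $6,607.54; pay $2,397.00 → $4,210.54
Payment period 9: $4,210.54 +$130.52 interest = $4,341.06; pay $2,397.00 → $1,944.06
Payment period 10: $1,944.06 +$60.26 interest = $2,004.32; pay $2,004.32 → $0.00
Total interest: $624.53 + $566.62 + $509.88 + $451.38 + $391.06 + $328.88 + $264.77 + $198.67 + $130.52 + $60.26 = $3,526.57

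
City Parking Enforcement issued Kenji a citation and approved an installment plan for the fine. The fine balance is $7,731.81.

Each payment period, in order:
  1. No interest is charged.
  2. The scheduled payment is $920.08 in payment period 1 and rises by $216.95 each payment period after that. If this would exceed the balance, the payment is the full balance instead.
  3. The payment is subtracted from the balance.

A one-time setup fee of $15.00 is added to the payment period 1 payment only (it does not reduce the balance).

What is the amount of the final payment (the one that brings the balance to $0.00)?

$961.91

Payment period 1: opening $7,731.81; payment $920.08 (+ $15.00 fee); balance $6,811.73
Payment period 2: opening $6,811.73; payment $1,137.03; balance $5,674.70
Payment period 3: opening $5,674.70; payment $1,353.98; balance $4,320.72
Payment period 4: opening $4,320.72; payment $1,570.93; balance $2,749.79
Payment period 5: opening $2,749.79; payment $1,787.88; balance $961.91
Payment period 6: opening $961.91; payment $961.91; balance $0.00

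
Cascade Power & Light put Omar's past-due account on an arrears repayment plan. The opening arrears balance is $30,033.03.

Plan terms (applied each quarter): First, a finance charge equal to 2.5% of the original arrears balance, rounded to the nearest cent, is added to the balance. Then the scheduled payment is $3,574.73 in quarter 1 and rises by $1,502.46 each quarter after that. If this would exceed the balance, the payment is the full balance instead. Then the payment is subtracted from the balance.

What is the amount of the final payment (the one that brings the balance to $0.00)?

# | Opening | Interest | Payment | End bal
1 | $30,033.03 | $750.83 | $3,574.73 | $27,209.13
2 | $27,209.13 | $750.83 | $5,077.19 | $22,882.77
3 | $22,882.77 | $750.83 | $6,579.65 | $17,053.95
4 | $17,053.95 | $750.83 | $8,082.11 | $9,722.67
5 | $9,722.67 | $750.83 | $9,584.57 | $888.93
6 | $888.93 | $750.83 | $1,639.76 | $0.00

$1,639.76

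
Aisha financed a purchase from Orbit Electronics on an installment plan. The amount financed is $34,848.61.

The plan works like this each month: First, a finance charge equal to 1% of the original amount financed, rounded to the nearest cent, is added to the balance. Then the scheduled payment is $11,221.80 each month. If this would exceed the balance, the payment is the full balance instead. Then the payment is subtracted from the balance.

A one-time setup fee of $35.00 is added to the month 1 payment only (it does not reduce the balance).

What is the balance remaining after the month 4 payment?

$0.00

Month 1: opening $34,848.61; interest $348.49 → $35,197.10; payment $11,221.80 (+ $35.00 fee); balance $23,975.30
Month 2: opening $23,975.30; interest $348.49 → $24,323.79; payment $11,221.80; balance $13,101.99
Month 3: opening $13,101.99; interest $348.49 → $13,450.48; payment $11,221.80; balance $2,228.68
Month 4: opening $2,228.68; interest $348.49 → $2,577.17; payment $2,577.17; balance $0.00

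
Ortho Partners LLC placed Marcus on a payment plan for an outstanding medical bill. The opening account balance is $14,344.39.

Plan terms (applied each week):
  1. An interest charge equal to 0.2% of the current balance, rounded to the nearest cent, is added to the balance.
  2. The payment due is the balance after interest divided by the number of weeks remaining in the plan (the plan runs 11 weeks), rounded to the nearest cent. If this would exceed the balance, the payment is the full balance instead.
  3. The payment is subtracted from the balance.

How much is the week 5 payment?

$1,317.13

Week 1: $14,344.39 +$28.69 interest = $14,373.08; pay $1,306.64 → $13,066.44
Week 2: $13,066.44 +$26.13 interest = $13,092.57; pay $1,309.26 → $11,783.31
Week 3: $11,783.31 +$23.57 interest = $11,806.88; pay $1,311.88 → $10,495.00
Week 4: $10,495.00 +$20.99 interest = $10,515.99; pay $1,314.50 → $9,201.49
Week 5: $9,201.49 +$18.40 interest = $9,219.89; pay $1,317.13 → $7,902.76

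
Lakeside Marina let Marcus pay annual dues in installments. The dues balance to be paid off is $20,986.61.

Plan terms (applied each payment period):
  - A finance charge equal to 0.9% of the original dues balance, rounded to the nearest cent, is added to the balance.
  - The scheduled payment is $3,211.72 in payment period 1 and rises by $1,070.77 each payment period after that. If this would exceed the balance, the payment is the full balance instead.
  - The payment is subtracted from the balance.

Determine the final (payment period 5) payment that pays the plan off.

$2,659.51

# | Opening | Interest | Payment | End bal
1 | $20,986.61 | $188.88 | $3,211.72 | $17,963.77
2 | $17,963.77 | $188.88 | $4,282.49 | $13,870.16
3 | $13,870.16 | $188.88 | $5,353.26 | $8,705.78
4 | $8,705.78 | $188.88 | $6,424.03 | $2,470.63
5 | $2,470.63 | $188.88 | $2,659.51 | $0.00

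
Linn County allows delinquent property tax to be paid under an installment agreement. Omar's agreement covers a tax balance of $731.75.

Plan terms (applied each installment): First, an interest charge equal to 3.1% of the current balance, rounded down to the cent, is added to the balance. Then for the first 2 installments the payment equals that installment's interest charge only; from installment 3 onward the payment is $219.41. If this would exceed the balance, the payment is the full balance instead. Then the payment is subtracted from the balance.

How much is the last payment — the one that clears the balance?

# | Opening | Interest | Payment | End bal
1 | $731.75 | $22.68 | $22.68 | $731.75
2 | $731.75 | $22.68 | $22.68 | $731.75
3 | $731.75 | $22.68 | $219.41 | $535.02
4 | $535.02 | $16.58 | $219.41 | $332.19
5 | $332.19 | $10.29 | $219.41 | $123.07
6 | $123.07 | $3.81 | $126.88 | $0.00

$126.88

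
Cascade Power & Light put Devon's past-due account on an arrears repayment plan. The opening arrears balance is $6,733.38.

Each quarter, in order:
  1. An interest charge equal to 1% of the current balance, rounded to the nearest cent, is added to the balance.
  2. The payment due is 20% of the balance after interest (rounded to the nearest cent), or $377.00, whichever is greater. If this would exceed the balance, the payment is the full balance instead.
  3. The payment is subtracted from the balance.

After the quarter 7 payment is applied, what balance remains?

$1,513.95

# | Opening | Interest | Payment | End bal
1 | $6,733.38 | $67.33 | $1,360.14 | $5,440.57
2 | $5,440.57 | $54.41 | $1,099.00 | $4,395.98
3 | $4,395.98 | $43.96 | $887.99 | $3,551.95
4 | $3,551.95 | $35.52 | $717.49 | $2,869.98
5 | $2,869.98 | $28.70 | $579.74 | $2,318.94
6 | $2,318.94 | $23.19 | $468.43 | $1,873.70
7 | $1,873.70 | $18.74 | $378.49 | $1,513.95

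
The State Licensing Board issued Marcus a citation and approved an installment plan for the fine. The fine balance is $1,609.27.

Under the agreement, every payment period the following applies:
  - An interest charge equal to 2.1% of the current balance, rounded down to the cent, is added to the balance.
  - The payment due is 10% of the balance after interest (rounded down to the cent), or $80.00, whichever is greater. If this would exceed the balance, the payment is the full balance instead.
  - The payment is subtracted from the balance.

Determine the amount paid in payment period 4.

Payment period 1: opening $1,609.27; interest $33.79 → $1,643.06; payment $164.30; balance $1,478.76
Payment period 2: opening $1,478.76; interest $31.05 → $1,509.81; payment $150.98; balance $1,358.83
Payment period 3: opening $1,358.83; interest $28.53 → $1,387.36; payment $138.73; balance $1,248.63
Payment period 4: opening $1,248.63; interest $26.22 → $1,274.85; payment $127.48; balance $1,147.37

$127.48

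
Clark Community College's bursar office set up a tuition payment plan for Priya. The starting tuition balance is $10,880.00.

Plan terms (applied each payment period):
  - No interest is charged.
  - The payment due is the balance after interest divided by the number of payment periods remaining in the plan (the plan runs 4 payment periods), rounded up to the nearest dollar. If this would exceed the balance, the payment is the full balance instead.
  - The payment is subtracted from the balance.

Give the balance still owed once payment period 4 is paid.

Payment period 1: opening $10,880.00; payment $2,720.00; balance $8,160.00
Payment period 2: opening $8,160.00; payment $2,720.00; balance $5,440.00
Payment period 3: opening $5,440.00; payment $2,720.00; balance $2,720.00
Payment period 4: opening $2,720.00; payment $2,720.00; balance $0.00

$0.00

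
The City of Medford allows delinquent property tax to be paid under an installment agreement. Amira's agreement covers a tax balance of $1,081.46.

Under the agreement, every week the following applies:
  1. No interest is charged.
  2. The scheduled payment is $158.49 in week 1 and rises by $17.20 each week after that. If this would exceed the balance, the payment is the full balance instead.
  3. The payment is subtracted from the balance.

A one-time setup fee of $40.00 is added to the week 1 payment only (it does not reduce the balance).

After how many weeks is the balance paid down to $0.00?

Week 1: $1,081.46 − $158.49 (+ $40.00 fee) → $922.97
Week 2: $922.97 − $175.69 → $747.28
Week 3: $747.28 − $192.89 → $554.39
Week 4: $554.39 − $210.09 → $344.30
Week 5: $344.30 − $227.29 → $117.01
Week 6: $117.01 − $117.01 → $0.00
Balance reaches $0.00 in week 6.

6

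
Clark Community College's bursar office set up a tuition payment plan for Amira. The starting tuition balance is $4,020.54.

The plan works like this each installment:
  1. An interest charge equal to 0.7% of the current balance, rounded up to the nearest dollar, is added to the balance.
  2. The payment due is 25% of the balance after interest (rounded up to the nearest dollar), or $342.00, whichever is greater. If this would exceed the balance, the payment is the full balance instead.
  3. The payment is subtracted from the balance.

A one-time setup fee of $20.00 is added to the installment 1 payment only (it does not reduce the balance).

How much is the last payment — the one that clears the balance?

Installment 1: $4,020.54 +$29.00 interest = $4,049.54; pay $1,013.00 (+ $20.00 fee) → $3,036.54
Installment 2: $3,036.54 +$22.00 interest = $3,058.54; pay $765.00 → $2,293.54
Installment 3: $2,293.54 +$17.00 interest = $2,310.54; pay $578.00 → $1,732.54
Installment 4: $1,732.54 +$13.00 interest = $1,745.54; pay $437.00 → $1,308.54
Installment 5: $1,308.54 +$10.00 interest = $1,318.54; pay $342.00 → $976.54
Installment 6: $976.54 +$7.00 interest = $983.54; pay $342.00 → $641.54
Installment 7: $641.54 +$5.00 interest = $646.54; pay $342.00 → $304.54
Installment 8: $304.54 +$3.00 interest = $307.54; pay $307.54 → $0.00

$307.54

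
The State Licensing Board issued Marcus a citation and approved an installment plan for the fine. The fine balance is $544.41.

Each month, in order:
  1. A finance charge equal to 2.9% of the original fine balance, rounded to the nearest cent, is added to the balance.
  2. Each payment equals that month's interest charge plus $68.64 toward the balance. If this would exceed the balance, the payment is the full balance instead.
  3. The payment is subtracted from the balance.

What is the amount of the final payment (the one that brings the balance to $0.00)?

Month 1: $544.41 +$15.79 interest = $560.20; pay $84.43 → $475.77
Month 2: $475.77 +$15.79 interest = $491.56; pay $84.43 → $407.13
Month 3: $407.13 +$15.79 interest = $422.92; pay $84.43 → $338.49
Month 4: $338.49 +$15.79 interest = $354.28; pay $84.43 → $269.85
Month 5: $269.85 +$15.79 interest = $285.64; pay $84.43 → $201.21
Month 6: $201.21 +$15.79 interest = $217.00; pay $84.43 → $132.57
Month 7: $132.57 +$15.79 interest = $148.36; pay $84.43 → $63.93
Month 8: $63.93 +$15.79 interest = $79.72; pay $79.72 → $0.00

$79.72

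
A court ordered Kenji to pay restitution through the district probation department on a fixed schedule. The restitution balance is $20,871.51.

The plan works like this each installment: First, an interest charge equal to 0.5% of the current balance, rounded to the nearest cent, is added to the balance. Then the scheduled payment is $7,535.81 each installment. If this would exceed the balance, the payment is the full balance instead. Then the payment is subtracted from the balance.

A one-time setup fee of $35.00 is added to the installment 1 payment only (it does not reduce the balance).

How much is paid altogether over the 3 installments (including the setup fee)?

$21,107.93

Installment 1: $20,871.51 +$104.36 interest = $20,975.87; pay $7,535.81 (+ $35.00 fee) → $13,440.06
Installment 2: $13,440.06 +$67.20 interest = $13,507.26; pay $7,535.81 → $5,971.45
Installment 3: $5,971.45 +$29.86 interest = $6,001.31; pay $6,001.31 → $0.00
Total paid: $21,107.93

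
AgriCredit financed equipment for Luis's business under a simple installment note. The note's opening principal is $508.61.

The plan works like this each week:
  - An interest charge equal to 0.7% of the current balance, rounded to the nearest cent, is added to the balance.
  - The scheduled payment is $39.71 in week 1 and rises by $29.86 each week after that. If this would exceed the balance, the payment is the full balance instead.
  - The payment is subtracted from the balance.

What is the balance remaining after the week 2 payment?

Week 1: opening $508.61; interest $3.56 → $512.17; payment $39.71; balance $472.46
Week 2: opening $472.46; interest $3.31 → $475.77; payment $69.57; balance $406.20

$406.20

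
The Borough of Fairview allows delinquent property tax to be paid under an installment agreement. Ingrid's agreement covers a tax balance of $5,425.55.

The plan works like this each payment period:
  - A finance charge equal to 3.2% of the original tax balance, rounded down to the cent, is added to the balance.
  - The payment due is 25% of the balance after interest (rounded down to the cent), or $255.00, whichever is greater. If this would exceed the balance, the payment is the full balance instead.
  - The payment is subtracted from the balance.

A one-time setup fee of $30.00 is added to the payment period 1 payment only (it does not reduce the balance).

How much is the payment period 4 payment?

Payment period 1: $5,425.55 +$173.61 interest = $5,599.16; pay $1,399.79 (+ $30.00 fee) → $4,199.37
Payment period 2: $4,199.37 +$173.61 interest = $4,372.98; pay $1,093.24 → $3,279.74
Payment period 3: $3,279.74 +$173.61 interest = $3,453.35; pay $863.33 → $2,590.02
Payment period 4: $2,590.02 +$173.61 interest = $2,763.63; pay $690.90 → $2,072.73

$690.90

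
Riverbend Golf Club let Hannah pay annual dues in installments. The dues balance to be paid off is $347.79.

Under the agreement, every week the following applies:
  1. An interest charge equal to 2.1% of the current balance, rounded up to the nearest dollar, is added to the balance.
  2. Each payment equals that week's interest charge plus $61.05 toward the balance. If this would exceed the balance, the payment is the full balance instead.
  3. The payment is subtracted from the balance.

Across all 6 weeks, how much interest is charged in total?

$28.00

Week 1: opening $347.79; interest $8.00 → $355.79; payment $69.05; balance $286.74
Week 2: opening $286.74; interest $7.00 → $293.74; payment $68.05; balance $225.69
Week 3: opening $225.69; interest $5.00 → $230.69; payment $66.05; balance $164.64
Week 4: opening $164.64; interest $4.00 → $168.64; payment $65.05; balance $103.59
Week 5: opening $103.59; interest $3.00 → $106.59; payment $64.05; balance $42.54
Week 6: opening $42.54; interest $1.00 → $43.54; payment $43.54; balance $0.00
Total interest: $8.00 + $7.00 + $5.00 + $4.00 + $3.00 + $1.00 = $28.00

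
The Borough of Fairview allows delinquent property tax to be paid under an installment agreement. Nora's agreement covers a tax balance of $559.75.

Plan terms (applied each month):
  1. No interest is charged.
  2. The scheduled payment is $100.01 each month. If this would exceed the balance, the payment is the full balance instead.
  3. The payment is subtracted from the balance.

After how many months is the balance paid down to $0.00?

Month 1: $559.75 − $100.01 → $459.74
Month 2: $459.74 − $100.01 → $359.73
Month 3: $359.73 − $100.01 → $259.72
Month 4: $259.72 − $100.01 → $159.71
Month 5: $159.71 − $100.01 → $59.70
Month 6: $59.70 − $59.70 → $0.00
Balance reaches $0.00 in month 6.

6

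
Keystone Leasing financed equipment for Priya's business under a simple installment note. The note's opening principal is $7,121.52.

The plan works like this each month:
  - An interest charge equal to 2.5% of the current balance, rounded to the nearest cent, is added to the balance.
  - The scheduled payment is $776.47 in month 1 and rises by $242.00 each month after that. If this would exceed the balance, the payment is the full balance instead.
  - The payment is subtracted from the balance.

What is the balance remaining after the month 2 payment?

$5,667.70

# | Opening | Interest | Payment | End bal
1 | $7,121.52 | $178.04 | $776.47 | $6,523.09
2 | $6,523.09 | $163.08 | $1,018.47 | $5,667.70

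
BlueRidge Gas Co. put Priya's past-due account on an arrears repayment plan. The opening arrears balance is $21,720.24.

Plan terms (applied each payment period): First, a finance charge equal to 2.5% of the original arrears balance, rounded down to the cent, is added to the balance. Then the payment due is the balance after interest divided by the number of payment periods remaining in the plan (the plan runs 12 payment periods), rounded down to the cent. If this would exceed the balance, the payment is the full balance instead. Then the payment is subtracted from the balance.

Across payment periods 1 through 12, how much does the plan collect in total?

Payment period 1: opening $21,720.24; interest $543.00 → $22,263.24; payment $1,855.27; balance $20,407.97
Payment period 2: opening $20,407.97; interest $543.00 → $20,950.97; payment $1,904.63; balance $19,046.34
Payment period 3: opening $19,046.34; interest $543.00 → $19,589.34; payment $1,958.93; balance $17,630.41
Payment period 4: opening $17,630.41; interest $543.00 → $18,173.41; payment $2,019.26; balance $16,154.15
Payment period 5: opening $16,154.15; interest $543.00 → $16,697.15; payment $2,087.14; balance $14,610.01
Payment period 6: opening $14,610.01; interest $543.00 → $15,153.01; payment $2,164.71; balance $12,988.30
Payment period 7: opening $12,988.30; interest $543.00 → $13,531.30; payment $2,255.21; balance $11,276.09
Payment period 8: opening $11,276.09; interest $543.00 → $11,819.09; payment $2,363.81; balance $9,455.28
Payment period 9: opening $9,455.28; interest $543.00 → $9,998.28; payment $2,499.57; balance $7,498.71
Payment period 10: opening $7,498.71; interest $543.00 → $8,041.71; payment $2,680.57; balance $5,361.14
Payment period 11: opening $5,361.14; interest $543.00 → $5,904.14; payment $2,952.07; balance $2,952.07
Payment period 12: opening $2,952.07; interest $543.00 → $3,495.07; payment $3,495.07; balance $0.00
Total paid: $28,236.24

$28,236.24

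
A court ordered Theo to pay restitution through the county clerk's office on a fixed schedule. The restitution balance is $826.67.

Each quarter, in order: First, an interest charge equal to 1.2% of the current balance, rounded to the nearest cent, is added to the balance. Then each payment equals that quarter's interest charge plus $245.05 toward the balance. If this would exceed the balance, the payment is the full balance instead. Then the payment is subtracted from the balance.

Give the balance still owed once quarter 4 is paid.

$0.00

Quarter 1: $826.67 +$9.92 interest = $836.59; pay $254.97 → $581.62
Quarter 2: $581.62 +$6.98 interest = $588.60; pay $252.03 → $336.57
Quarter 3: $336.57 +$4.04 interest = $340.61; pay $249.09 → $91.52
Quarter 4: $91.52 +$1.10 interest = $92.62; pay $92.62 → $0.00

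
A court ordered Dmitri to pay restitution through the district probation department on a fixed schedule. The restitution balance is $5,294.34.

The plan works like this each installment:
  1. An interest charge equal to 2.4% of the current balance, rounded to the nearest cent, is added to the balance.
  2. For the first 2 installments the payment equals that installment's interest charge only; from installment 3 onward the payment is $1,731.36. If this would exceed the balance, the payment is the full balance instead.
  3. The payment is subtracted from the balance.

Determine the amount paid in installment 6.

Installment 1: $5,294.34 +$127.06 interest = $5,421.40; pay $127.06 → $5,294.34
Installment 2: $5,294.34 +$127.06 interest = $5,421.40; pay $127.06 → $5,294.34
Installment 3: $5,294.34 +$127.06 interest = $5,421.40; pay $1,731.36 → $3,690.04
Installment 4: $3,690.04 +$88.56 interest = $3,778.60; pay $1,731.36 → $2,047.24
Installment 5: $2,047.24 +$49.13 interest = $2,096.37; pay $1,731.36 → $365.01
Installment 6: $365.01 +$8.76 interest = $373.77; pay $373.77 → $0.00

$373.77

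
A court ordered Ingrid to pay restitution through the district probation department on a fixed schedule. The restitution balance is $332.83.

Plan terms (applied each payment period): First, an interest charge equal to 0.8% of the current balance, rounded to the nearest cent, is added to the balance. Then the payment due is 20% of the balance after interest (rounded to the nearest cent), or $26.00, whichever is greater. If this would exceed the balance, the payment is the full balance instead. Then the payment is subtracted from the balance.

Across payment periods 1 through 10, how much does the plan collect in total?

$344.42

Payment period 1: opening $332.83; interest $2.66 → $335.49; payment $67.10; balance $268.39
Payment period 2: opening $268.39; interest $2.15 → $270.54; payment $54.11; balance $216.43
Payment period 3: opening $216.43; interest $1.73 → $218.16; payment $43.63; balance $174.53
Payment period 4: opening $174.53; interest $1.40 → $175.93; payment $35.19; balance $140.74
Payment period 5: opening $140.74; interest $1.13 → $141.87; payment $28.37; balance $113.50
Payment period 6: opening $113.50; interest $0.91 → $114.41; payment $26.00; balance $88.41
Payment period 7: opening $88.41; interest $0.71 → $89.12; payment $26.00; balance $63.12
Payment period 8: opening $63.12; interest $0.50 → $63.62; payment $26.00; balance $37.62
Payment period 9: opening $37.62; interest $0.30 → $37.92; payment $26.00; balance $11.92
Payment period 10: opening $11.92; interest $0.10 → $12.02; payment $12.02; balance $0.00
Total paid: $344.42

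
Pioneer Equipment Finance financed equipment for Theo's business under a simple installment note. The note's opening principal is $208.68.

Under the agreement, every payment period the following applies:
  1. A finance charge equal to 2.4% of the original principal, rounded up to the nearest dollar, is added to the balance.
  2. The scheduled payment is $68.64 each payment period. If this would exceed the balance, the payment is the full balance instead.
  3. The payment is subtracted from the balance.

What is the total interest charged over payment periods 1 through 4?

Payment period 1: $208.68 +$6.00 interest = $214.68; pay $68.64 → $146.04
Payment period 2: $146.04 +$6.00 interest = $152.04; pay $68.64 → $83.40
Payment period 3: $83.40 +$6.00 interest = $89.40; pay $68.64 → $20.76
Payment period 4: $20.76 +$6.00 interest = $26.76; pay $26.76 → $0.00
Total interest: $6.00 + $6.00 + $6.00 + $6.00 = $24.00

$24.00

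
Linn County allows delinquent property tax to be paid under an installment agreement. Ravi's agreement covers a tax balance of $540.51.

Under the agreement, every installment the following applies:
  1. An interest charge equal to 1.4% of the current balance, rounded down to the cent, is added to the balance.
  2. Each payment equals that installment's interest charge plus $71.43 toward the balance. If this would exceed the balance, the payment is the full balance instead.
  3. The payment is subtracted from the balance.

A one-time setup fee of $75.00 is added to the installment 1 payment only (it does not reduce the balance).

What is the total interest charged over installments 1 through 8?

$32.48

Installment 1: opening $540.51; interest $7.56 → $548.07; payment $78.99 (+ $75.00 fee); balance $469.08
Installment 2: opening $469.08; interest $6.56 → $475.64; payment $77.99; balance $397.65
Installment 3: opening $397.65; interest $5.56 → $403.21; payment $76.99; balance $326.22
Installment 4: opening $326.22; interest $4.56 → $330.78; payment $75.99; balance $254.79
Installment 5: opening $254.79; interest $3.56 → $258.35; payment $74.99; balance $183.36
Installment 6: opening $183.36; interest $2.56 → $185.92; payment $73.99; balance $111.93
Installment 7: opening $111.93; interest $1.56 → $113.49; payment $72.99; balance $40.50
Installment 8: opening $40.50; interest $0.56 → $41.06; payment $41.06; balance $0.00
Total interest: $7.56 + $6.56 + $5.56 + $4.56 + $3.56 + $2.56 + $1.56 + $0.56 = $32.48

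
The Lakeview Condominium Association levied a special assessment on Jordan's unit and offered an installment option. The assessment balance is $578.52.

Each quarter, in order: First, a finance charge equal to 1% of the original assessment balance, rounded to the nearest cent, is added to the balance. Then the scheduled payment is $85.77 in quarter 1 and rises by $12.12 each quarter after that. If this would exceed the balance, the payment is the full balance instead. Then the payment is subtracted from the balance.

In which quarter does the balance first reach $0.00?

6

Quarter 1: $578.52 +$5.79 interest = $584.31; pay $85.77 → $498.54
Quarter 2: $498.54 +$5.79 interest = $504.33; pay $97.89 → $406.44
Quarter 3: $406.44 +$5.79 interest = $412.23; pay $110.01 → $302.22
Quarter 4: $302.22 +$5.79 interest = $308.01; pay $122.13 → $185.88
Quarter 5: $185.88 +$5.79 interest = $191.67; pay $134.25 → $57.42
Quarter 6: $57.42 +$5.79 interest = $63.21; pay $63.21 → $0.00
Balance reaches $0.00 in quarter 6.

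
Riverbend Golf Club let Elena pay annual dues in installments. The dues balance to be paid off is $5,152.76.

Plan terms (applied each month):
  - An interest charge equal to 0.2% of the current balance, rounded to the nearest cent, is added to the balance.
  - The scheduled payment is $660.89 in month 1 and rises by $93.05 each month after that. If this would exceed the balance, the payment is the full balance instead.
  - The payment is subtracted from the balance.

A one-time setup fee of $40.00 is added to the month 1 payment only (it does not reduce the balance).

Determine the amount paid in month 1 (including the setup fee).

$700.89

Month 1: $5,152.76 +$10.31 interest = $5,163.07; pay $660.89 (+ $40.00 fee) → $4,502.18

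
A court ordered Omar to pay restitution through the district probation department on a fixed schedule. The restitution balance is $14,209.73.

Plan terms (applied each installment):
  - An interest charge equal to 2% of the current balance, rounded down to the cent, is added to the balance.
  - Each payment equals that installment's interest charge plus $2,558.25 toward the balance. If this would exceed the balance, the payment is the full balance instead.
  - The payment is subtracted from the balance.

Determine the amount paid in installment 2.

Installment 1: $14,209.73 +$284.19 interest = $14,493.92; pay $2,842.44 → $11,651.48
Installment 2: $11,651.48 +$233.02 interest = $11,884.50; pay $2,791.27 → $9,093.23

$2,791.27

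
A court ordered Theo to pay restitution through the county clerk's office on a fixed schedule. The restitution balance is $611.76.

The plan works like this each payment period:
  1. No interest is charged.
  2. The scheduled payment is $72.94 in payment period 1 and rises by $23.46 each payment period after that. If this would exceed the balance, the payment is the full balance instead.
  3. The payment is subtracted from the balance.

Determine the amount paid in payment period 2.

$96.40

Payment period 1: $611.76 − $72.94 → $538.82
Payment period 2: $538.82 − $96.40 → $442.42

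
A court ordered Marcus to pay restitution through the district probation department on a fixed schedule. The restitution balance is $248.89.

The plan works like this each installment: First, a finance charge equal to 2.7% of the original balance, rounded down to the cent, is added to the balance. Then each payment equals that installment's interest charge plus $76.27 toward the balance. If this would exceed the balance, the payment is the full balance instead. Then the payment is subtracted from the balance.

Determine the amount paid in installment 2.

$82.99

# | Opening | Interest | Payment | End bal
1 | $248.89 | $6.72 | $82.99 | $172.62
2 | $172.62 | $6.72 | $82.99 | $96.35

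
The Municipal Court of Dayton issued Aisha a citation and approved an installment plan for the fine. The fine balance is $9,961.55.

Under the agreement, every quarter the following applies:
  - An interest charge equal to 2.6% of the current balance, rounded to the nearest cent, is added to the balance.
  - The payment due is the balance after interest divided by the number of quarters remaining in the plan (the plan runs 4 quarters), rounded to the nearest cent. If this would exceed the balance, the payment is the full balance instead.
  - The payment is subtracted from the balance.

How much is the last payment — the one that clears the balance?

$2,759.66

Quarter 1: opening $9,961.55; interest $259.00 → $10,220.55; payment $2,555.14; balance $7,665.41
Quarter 2: opening $7,665.41; interest $199.30 → $7,864.71; payment $2,621.57; balance $5,243.14
Quarter 3: opening $5,243.14; interest $136.32 → $5,379.46; payment $2,689.73; balance $2,689.73
Quarter 4: opening $2,689.73; interest $69.93 → $2,759.66; payment $2,759.66; balance $0.00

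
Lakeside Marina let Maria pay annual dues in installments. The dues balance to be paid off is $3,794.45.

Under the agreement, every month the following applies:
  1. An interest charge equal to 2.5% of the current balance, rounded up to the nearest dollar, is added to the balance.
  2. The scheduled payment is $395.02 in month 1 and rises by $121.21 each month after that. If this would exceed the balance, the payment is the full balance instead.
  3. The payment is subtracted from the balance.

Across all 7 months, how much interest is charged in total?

Month 1: opening $3,794.45; interest $95.00 → $3,889.45; payment $395.02; balance $3,494.43
Month 2: opening $3,494.43; interest $88.00 → $3,582.43; payment $516.23; balance $3,066.20
Month 3: opening $3,066.20; interest $77.00 → $3,143.20; payment $637.44; balance $2,505.76
Month 4: opening $2,505.76; interest $63.00 → $2,568.76; payment $758.65; balance $1,810.11
Month 5: opening $1,810.11; interest $46.00 → $1,856.11; payment $879.86; balance $976.25
Month 6: opening $976.25; interest $25.00 → $1,001.25; payment $1,001.07; balance $0.18
Month 7: opening $0.18; interest $1.00 → $1.18; payment $1.18; balance $0.00
Total interest: $95.00 + $88.00 + $77.00 + $63.00 + $46.00 + $25.00 + $1.00 = $395.00

$395.00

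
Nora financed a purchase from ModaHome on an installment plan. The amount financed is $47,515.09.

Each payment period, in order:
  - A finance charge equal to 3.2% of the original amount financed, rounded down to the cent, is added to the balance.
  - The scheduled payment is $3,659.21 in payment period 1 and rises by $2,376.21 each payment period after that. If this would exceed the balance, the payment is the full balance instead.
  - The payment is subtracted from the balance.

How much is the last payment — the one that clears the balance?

$14,579.82

Payment period 1: opening $47,515.09; interest $1,520.48 → $49,035.57; payment $3,659.21; balance $45,376.36
Payment period 2: opening $45,376.36; interest $1,520.48 → $46,896.84; payment $6,035.42; balance $40,861.42
Payment period 3: opening $40,861.42; interest $1,520.48 → $42,381.90; payment $8,411.63; balance $33,970.27
Payment period 4: opening $33,970.27; interest $1,520.48 → $35,490.75; payment $10,787.84; balance $24,702.91
Payment period 5: opening $24,702.91; interest $1,520.48 → $26,223.39; payment $13,164.05; balance $13,059.34
Payment period 6: opening $13,059.34; interest $1,520.48 → $14,579.82; payment $14,579.82; balance $0.00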